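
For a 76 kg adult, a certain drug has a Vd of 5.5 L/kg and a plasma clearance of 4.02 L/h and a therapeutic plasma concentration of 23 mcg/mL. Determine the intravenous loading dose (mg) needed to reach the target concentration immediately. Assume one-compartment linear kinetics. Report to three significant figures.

9610 mg

Vd = 5.5 L/kg × 76 kg = 418.0 L
The loading dose fills Vd to the target concentration.
LD = Vd × C = 418.0 × 23.00 = 9614 mg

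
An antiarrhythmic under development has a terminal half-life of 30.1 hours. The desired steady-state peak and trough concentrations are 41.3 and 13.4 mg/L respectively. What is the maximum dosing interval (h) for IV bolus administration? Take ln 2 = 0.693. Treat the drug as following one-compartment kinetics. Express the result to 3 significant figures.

k = 0.693 / t½ = 0.693 / 30.1 = 0.02302 h⁻¹
Between IV bolus doses, concentration decays as C = C₀·e^(−kτ), so C_peak/C_trough = e^(kτ).
τ_max = ln(C_peak/C_trough) / k = ln(41.3/13.4) / 0.02302 = 1.126 / 0.02302 = 48.91 h

48.9 h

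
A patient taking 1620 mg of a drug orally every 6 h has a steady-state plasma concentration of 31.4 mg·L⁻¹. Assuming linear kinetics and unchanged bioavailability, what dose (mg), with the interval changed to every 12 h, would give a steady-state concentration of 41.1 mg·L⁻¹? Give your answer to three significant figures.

With linear kinetics, Css is proportional to dose rate (D/τ) at fixed clearance.
D₂ = D₁ × (Css,target / Css,current) × (τ₂/τ₁) = 1620 × (41.1/31.4) × (12/6) = 4241 mg

4240 mg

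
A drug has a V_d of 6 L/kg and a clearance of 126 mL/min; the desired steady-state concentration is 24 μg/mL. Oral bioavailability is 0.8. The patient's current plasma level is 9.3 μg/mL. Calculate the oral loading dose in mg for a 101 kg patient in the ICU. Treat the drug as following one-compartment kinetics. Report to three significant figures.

11100 mg

Vd(total) = 101 kg × 6 L/kg = 606.0 L
Loading dose depends on Vd (not clearance): it fills the distribution volume.
Concentration deficit ΔC = 24 − 9.3 = 14.70 mg/L
LD = Vd × ΔC / F = 606.0 × 14.70 / 0.8 = 11140 mg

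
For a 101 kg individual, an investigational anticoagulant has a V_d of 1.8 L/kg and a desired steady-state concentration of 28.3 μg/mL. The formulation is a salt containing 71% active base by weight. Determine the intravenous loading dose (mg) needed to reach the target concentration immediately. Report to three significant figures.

Vd(total) = 101 kg × 1.8 L/kg = 181.8 L
The loading dose fills Vd to the target concentration.
LD = Vd × C / S = 181.8 × 28.30 / 0.71 = 7246 mg

7250 mg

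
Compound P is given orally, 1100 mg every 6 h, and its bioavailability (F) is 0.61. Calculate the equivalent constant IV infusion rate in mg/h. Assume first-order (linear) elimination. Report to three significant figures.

Equivalent systemic input: infusion rate = F·D/τ.
Rate = 0.61 × 1100 / 6 = 111.8 mg/h

112 mg/h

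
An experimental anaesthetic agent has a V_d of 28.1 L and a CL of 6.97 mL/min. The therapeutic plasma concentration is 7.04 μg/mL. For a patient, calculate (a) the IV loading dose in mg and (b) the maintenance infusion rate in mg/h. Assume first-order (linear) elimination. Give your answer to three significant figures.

(a) 198 mg; (b) 2.94 mg/h

LD = Vd · C_target = 28.10 × 7.04 = 197.8 mg
Convert clearance: 6.97 mL/min × 60 min/h ÷ 1000 mL/L = 0.4182 L/h
Maintenance: replace elimination → rate = CL × Css = 0.4182 × 7.04 = 2.944 mg/h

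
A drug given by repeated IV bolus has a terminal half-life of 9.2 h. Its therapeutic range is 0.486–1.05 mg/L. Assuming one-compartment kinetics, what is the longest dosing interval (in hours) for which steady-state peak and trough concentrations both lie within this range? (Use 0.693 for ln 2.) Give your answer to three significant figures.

k = 0.693 / t½ = 0.693 / 9.2 = 0.07533 h⁻¹
Between IV bolus doses, concentration decays as C = C₀·e^(−kτ), so C_peak/C_trough = e^(kτ).
τ_max = ln(C_peak/C_trough) / k = ln(1.05/0.486) / 0.07533 = 0.7703 / 0.07533 = 10.23 h

10.2 h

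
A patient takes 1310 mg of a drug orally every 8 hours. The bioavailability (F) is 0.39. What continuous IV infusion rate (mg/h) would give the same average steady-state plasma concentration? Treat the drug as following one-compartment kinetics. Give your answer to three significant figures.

63.9 mg/h

Equivalent systemic input: infusion rate = F·D/τ.
Rate = 0.39 × 1310 / 8 = 63.86 mg/h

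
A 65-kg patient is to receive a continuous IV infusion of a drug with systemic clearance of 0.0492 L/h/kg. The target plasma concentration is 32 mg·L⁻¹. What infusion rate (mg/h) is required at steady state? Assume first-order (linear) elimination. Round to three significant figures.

CL = 0.0492 L/h/kg × 65 kg = 3.198 L/h
At steady state, infusion rate equals elimination rate: rate in = CL × Css.
R₀ = 3.198 × 32 = 102.3 mg/h

102 mg/h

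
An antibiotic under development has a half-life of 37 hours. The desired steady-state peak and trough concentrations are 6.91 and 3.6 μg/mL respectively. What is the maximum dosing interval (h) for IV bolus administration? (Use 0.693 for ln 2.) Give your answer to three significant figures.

k = 0.693 / t½ = 0.693 / 37 = 0.01873 h⁻¹
Between IV bolus doses, concentration decays as C = C₀·e^(−kτ), so C_peak/C_trough = e^(kτ).
τ_max = ln(C_peak/C_trough) / k = ln(6.91/3.6) / 0.01873 = 0.6520 / 0.01873 = 34.81 h

34.8 h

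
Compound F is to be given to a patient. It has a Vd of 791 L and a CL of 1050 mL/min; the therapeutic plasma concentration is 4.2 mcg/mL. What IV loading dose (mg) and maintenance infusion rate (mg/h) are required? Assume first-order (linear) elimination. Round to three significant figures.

(a) 3320 mg; (b) 265 mg/h

Loading dose = Vd × C = 791.0 × 4.2 = 3322 mg
CL = 1050 mL/min = 1050 × 0.06 = 63.00 L/h
Infusion rate = 63.00 L/h × 4.2 mg/L = 264.6 mg/h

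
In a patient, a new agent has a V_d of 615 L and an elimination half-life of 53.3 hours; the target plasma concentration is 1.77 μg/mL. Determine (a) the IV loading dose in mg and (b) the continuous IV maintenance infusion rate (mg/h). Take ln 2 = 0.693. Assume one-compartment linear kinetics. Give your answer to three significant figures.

(a) 1090 mg; (b) 14.2 mg/h

LD = Vd × C = 615.0 × 1.77 = 1089 mg
CL = 0.693 × Vd / t½ = 0.693 × 615.0 / 53.3 = 7.996 L/h
Infusion rate = CL × Css = 7.996 × 1.77 = 14.15 mg/h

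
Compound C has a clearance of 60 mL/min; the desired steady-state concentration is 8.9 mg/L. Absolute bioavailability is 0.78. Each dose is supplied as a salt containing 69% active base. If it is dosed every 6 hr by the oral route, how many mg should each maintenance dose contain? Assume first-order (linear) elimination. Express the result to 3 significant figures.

357 mg

CL = 60 mL/min = 60 × 0.06 = 3.600 L/h
At steady state, dose per interval replaces the amount cleared in that interval: F·S·D/τ = CL·Css.
D = CL × Css × τ / F / S = 3.600 × 8.9 × 6 / 0.78 / 0.69 = 357.2 mg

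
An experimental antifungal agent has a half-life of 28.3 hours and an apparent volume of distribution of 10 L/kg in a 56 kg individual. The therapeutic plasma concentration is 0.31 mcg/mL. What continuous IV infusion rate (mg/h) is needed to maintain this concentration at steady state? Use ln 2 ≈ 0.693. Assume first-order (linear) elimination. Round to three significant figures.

Total Vd = 10 × 56 = 560.0 L
k = 0.693/28.3 = 0.02449 h⁻¹, so CL = k·Vd = 0.02449 × 560.0 = 13.71 L/h
Infusion rate = CL × Css = 13.71 × 0.31 = 4.250 mg/h

4.25 mg/h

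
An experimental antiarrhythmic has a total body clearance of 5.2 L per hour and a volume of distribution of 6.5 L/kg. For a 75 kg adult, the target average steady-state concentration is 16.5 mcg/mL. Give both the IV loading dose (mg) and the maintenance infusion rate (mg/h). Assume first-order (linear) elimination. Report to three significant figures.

Vd(total) = 75 kg × 6.5 L/kg = 487.5 L
Loading: fill Vd to C_target → 487.5 L × 16.5 mg/L = 8044 mg
Maintenance infusion rate = CL × Css = 5.200 × 16.5 = 85.80 mg/h

(a) 8040 mg; (b) 85.8 mg/h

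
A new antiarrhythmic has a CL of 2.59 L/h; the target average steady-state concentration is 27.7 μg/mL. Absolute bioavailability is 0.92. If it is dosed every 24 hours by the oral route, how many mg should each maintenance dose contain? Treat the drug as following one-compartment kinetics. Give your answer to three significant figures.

D = CL × Css × τ / F = 2.590 × 27.7 × 24 / 0.92 = 1872 mg

1870 mg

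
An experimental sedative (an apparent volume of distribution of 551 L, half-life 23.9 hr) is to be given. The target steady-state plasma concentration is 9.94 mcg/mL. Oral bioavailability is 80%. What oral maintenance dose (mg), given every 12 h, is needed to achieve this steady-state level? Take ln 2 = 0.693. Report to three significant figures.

CL = 0.693 × Vd / t½ = 0.693 × 551.0 / 23.9 = 15.98 L/h
D = CL × Css × τ / F = 15.98 × 9.94 × 12 / 0.8 = 2383 mg

2380 mg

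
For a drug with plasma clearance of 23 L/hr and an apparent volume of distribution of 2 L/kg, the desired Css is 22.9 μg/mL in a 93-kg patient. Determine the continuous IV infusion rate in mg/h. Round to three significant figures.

527 mg/h

Rate = CL × Css = 23.00 × 22.9 = 526.7 mg/h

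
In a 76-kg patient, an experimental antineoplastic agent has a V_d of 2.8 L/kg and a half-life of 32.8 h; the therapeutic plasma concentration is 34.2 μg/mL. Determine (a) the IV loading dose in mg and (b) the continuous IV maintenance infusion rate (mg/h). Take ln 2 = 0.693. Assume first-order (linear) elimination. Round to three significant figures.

(a) 7280 mg; (b) 154 mg/h

Total Vd = 2.8 × 76 = 212.8 L
LD = Vd × C = 212.8 × 34.2 = 7278 mg
CL = 0.693 × Vd / t½ = 0.693 × 212.8 / 32.8 = 4.496 L/h
Infusion rate = CL × Css = 4.496 × 34.2 = 153.8 mg/h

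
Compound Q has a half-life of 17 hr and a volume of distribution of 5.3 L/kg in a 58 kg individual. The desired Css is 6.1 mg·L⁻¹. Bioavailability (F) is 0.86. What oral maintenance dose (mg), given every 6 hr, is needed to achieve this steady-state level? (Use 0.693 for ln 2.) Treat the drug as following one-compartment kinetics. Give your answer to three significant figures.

533 mg

Vd(total) = 58 kg × 5.3 L/kg = 307.4 L
k = 0.693/17 = 0.04076 h⁻¹, so CL = k·Vd = 0.04076 × 307.4 = 12.53 L/h
D = CL × Css × τ / F = 12.53 × 6.1 × 6 / 0.86 = 533.3 mg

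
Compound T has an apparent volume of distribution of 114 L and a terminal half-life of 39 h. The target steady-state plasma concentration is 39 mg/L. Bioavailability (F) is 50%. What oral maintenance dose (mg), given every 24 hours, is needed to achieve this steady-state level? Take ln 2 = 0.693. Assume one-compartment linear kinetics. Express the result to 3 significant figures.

3790 mg

CL = 0.693 × Vd / t½ = 0.693 × 114.0 / 39 = 2.026 L/h
D = CL × Css × τ / F = 2.026 × 39 × 24 / 0.5 = 3793 mg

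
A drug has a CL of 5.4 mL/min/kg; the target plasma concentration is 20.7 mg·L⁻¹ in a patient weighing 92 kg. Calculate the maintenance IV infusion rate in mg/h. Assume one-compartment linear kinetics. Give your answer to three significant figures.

CL = 5.4 mL/min/kg × 92 kg = 496.8 mL/min = 496.8 × 60/1000 = 29.81 L/h
Rate = CL × Css = 29.81 × 20.7 = 617.1 mg/h

617 mg/h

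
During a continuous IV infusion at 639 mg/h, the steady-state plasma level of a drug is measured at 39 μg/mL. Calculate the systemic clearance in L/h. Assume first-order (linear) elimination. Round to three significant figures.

16.4 L/h

At steady state, infusion rate = CL × Css, so CL = rate / Css.
CL = 639 / 39 = 16.38 L/h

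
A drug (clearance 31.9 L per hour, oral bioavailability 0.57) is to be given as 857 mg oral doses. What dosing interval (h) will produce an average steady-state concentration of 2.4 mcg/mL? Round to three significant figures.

F·D/τ = CL·Css → τ = F·D / (CL·Css).
τ = 0.57 × 857 / (31.9 × 2.4) = 6.380 h

6.38 h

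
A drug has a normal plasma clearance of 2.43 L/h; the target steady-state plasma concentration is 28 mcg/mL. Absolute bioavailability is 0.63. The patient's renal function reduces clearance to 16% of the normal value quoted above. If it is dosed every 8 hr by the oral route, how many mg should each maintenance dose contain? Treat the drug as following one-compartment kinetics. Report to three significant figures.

Patient clearance = 0.16 × 2.430 = 0.3888 L/h
At steady state, dose per interval replaces the amount cleared in that interval: F·D/τ = CL·Css.
D = CL × Css × τ / F = 0.3888 × 28 × 8 / 0.63 = 138.2 mg

138 mg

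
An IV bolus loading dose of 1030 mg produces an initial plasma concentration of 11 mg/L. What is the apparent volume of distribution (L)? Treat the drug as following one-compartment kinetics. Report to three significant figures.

93.6 L

Immediately after an IV bolus, C₀ = Dose / Vd, so Vd = Dose / C₀.
Vd = 1030 / 11 = 93.64 L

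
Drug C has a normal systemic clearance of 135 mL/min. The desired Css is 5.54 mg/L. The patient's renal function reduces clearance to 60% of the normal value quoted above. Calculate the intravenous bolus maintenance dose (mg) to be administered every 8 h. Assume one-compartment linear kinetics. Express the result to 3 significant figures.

215 mg

CL = 135 mL/min × 60/1000 = 8.100 L/h
Patient clearance = 0.6 × 8.100 = 4.860 L/h
At steady state, dose per interval replaces the amount cleared in that interval: D/τ = CL·Css.
D = CL × Css × τ = 4.860 × 5.54 × 8 = 215.4 mg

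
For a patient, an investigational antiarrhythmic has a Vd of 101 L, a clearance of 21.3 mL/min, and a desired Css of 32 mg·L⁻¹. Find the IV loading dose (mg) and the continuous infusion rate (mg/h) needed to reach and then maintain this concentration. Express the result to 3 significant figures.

(a) 3230 mg; (b) 40.9 mg/h

Loading dose = Vd × C = 101.0 × 32 = 3232 mg
CL = 21.3 mL/min × 60/1000 = 1.278 L/h
Maintenance infusion rate = CL × Css = 1.278 × 32 = 40.90 mg/h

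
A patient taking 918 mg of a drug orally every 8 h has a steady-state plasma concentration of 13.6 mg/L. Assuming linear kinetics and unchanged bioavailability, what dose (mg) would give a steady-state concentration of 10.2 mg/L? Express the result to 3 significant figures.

689 mg

With linear kinetics, Css is proportional to dose rate (D/τ) at fixed clearance.
D₂ = D₁ × (Css,target / Css,current) = 918 × 10.2/13.6 = 688.5 mg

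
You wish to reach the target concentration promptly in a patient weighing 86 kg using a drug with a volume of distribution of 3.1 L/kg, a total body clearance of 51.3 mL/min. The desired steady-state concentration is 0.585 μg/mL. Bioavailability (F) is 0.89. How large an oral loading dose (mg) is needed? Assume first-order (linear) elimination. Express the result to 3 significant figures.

175 mg

Total Vd = 3.1 × 86 = 266.6 L
LD is governed by Vd — clearance does not enter the loading-dose calculation.
LD = Vd × C / F = 266.6 × 0.5850 / 0.89 = 175.2 mg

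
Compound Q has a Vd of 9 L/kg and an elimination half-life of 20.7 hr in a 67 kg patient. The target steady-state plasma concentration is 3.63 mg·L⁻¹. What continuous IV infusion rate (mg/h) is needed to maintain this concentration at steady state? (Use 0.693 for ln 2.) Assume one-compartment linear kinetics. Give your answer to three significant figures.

Vd(total) = 67 kg × 9 L/kg = 603.0 L
CL = 0.693 × Vd / t½ = 0.693 × 603.0 / 20.7 = 20.19 L/h
Infusion rate = CL × Css = 20.19 × 3.63 = 73.29 mg/h

73.3 mg/h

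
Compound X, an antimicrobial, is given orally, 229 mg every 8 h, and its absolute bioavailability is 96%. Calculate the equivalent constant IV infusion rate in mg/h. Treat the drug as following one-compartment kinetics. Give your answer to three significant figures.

27.5 mg/h

Equivalent systemic input: infusion rate = F·D/τ.
Rate = 0.96 × 229 / 8 = 27.48 mg/h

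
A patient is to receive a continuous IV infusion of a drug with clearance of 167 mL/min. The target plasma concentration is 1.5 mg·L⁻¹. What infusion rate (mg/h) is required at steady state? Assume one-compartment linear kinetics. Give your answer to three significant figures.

CL = 167 mL/min = 167 × 0.06 = 10.02 L/h
At steady state, infusion rate equals elimination rate: rate in = CL × Css.
R₀ = 10.02 × 1.5 = 15.03 mg/h

15.0 mg/h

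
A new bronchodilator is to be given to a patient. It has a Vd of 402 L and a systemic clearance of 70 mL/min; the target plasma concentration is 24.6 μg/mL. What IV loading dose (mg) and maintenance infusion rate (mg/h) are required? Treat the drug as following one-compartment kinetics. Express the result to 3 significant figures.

LD = Vd · C_target = 402.0 × 24.6 = 9889 mg
CL = 70 mL/min × 60/1000 = 4.200 L/h
Maintenance: replace elimination → rate = CL × Css = 4.200 × 24.6 = 103.3 mg/h

(a) 9890 mg; (b) 103 mg/h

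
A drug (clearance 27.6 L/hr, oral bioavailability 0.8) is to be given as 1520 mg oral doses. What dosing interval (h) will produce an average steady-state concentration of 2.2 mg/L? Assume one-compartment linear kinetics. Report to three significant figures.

F·D/τ = CL·Css → τ = F·D / (CL·Css).
τ = 0.8 × 1520 / (27.6 × 2.2) = 20.03 h

20.0 h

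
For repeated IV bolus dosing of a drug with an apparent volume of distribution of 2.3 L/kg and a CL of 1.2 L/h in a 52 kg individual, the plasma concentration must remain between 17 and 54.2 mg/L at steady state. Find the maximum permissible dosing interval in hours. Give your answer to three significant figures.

Total Vd = 2.3 × 52 = 119.6 L
k = CL / Vd = 1.200 / 119.6 = 0.01003 h⁻¹
Between IV bolus doses, concentration decays as C = C₀·e^(−kτ), so C_peak/C_trough = e^(kτ).
τ_max = ln(C_peak/C_trough) / k = ln(54.2/17) / 0.01003 = 1.159 / 0.01003 = 115.6 h

116 h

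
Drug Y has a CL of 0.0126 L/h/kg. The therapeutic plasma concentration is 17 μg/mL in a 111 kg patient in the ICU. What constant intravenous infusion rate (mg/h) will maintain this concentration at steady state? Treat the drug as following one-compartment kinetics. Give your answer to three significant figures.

23.8 mg/h

CL = 0.0126 L/h/kg × 111 kg = 1.399 L/h
R₀ = 1.399 × 17 = 23.78 mg/h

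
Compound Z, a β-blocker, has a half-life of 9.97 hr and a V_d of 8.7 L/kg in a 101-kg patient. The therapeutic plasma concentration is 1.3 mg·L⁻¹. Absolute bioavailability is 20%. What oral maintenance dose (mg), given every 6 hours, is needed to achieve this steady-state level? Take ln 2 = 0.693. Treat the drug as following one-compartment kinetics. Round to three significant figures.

Vd = 8.7 L/kg × 101 kg = 878.7 L
k = 0.693/9.97 = 0.06951 h⁻¹, so CL = k·Vd = 0.06951 × 878.7 = 61.08 L/h
D = CL × Css × τ / F = 61.08 × 1.3 × 6 / 0.2 = 2382 mg

2380 mg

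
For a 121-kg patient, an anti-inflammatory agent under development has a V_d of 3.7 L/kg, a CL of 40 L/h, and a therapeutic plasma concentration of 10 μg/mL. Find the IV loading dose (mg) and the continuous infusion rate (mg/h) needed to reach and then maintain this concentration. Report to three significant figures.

(a) 4480 mg; (b) 400 mg/h

Vd = 3.7 L/kg × 121 kg = 447.7 L
Loading: fill Vd to C_target → 447.7 L × 10 mg/L = 4477 mg
Maintenance: replace elimination → rate = CL × Css = 40.00 × 10 = 400.0 mg/h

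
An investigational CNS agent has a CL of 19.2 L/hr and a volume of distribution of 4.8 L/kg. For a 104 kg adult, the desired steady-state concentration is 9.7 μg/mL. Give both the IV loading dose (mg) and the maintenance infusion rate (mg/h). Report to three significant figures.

Total Vd = 4.8 × 104 = 499.2 L
LD = Vd · C_target = 499.2 × 9.7 = 4842 mg
Infusion rate = 19.20 L/h × 9.7 mg/L = 186.2 mg/h

(a) 4840 mg; (b) 186 mg/h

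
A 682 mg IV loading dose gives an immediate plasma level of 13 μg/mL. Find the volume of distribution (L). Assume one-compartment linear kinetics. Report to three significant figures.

52.5 L

Immediately after an IV bolus, C₀ = Dose / Vd, so Vd = Dose / C₀.
Vd = 682 / 13 = 52.46 L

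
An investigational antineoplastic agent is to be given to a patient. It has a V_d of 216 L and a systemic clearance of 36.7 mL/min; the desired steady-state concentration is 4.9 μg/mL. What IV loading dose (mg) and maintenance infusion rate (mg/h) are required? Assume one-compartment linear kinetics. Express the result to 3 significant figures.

LD = Vd · C_target = 216.0 × 4.9 = 1058 mg
CL = 36.7 mL/min × 60/1000 = 2.202 L/h
Infusion rate = 2.202 L/h × 4.9 mg/L = 10.79 mg/h

(a) 1060 mg; (b) 10.8 mg/h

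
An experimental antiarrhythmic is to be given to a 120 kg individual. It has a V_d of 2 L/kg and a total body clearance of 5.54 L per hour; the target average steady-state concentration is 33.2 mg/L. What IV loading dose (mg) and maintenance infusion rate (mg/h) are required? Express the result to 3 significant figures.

(a) 7970 mg; (b) 184 mg/h

Total Vd = 2 × 120 = 240.0 L
LD = Vd · C_target = 240.0 × 33.2 = 7968 mg
Maintenance: replace elimination → rate = CL × Css = 5.540 × 33.2 = 183.9 mg/h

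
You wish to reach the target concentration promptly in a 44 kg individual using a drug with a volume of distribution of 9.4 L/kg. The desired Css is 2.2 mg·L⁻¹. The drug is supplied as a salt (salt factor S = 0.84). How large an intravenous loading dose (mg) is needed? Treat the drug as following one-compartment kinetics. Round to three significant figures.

1080 mg

Total Vd = 9.4 × 44 = 413.6 L
LD = Vd × C / S = 413.6 × 2.200 / 0.84 = 1083 mg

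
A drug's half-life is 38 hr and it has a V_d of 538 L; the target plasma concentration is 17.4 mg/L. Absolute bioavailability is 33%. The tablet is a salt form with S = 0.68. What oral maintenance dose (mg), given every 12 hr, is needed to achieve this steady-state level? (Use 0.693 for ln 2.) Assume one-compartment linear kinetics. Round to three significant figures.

9130 mg

k = 0.693/38 = 0.01824 h⁻¹, so CL = k·Vd = 0.01824 × 538.0 = 9.813 L/h
D = CL × Css × τ / F / S = 9.813 × 17.4 × 12 / 0.33 / 0.68 = 9131 mg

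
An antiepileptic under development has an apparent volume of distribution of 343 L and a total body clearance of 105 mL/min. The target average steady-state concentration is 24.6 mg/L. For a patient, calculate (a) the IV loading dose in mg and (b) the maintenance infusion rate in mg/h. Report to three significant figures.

(a) 8440 mg; (b) 155 mg/h

Loading: fill Vd to C_target → 343.0 L × 24.6 mg/L = 8438 mg
CL = 105 mL/min = 105 × 0.06 = 6.300 L/h
Infusion rate = 6.300 L/h × 24.6 mg/L = 155.0 mg/h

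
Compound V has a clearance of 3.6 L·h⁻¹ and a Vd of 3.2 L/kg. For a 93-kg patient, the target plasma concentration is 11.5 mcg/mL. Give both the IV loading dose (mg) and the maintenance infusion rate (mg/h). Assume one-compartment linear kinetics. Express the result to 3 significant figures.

Total Vd = 3.2 × 93 = 297.6 L
Loading: fill Vd to C_target → 297.6 L × 11.5 mg/L = 3422 mg
Maintenance: replace elimination → rate = CL × Css = 3.600 × 11.5 = 41.40 mg/h

(a) 3420 mg; (b) 41.4 mg/h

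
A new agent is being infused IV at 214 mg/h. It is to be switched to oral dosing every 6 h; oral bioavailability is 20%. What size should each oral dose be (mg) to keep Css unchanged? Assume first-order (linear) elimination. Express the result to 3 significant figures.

6420 mg

To maintain the same Css, the systemic dosing rate must be unchanged: F·D/τ = infusion rate.
D = rate × τ / F = 214 × 6 / 0.2 = 6420 mg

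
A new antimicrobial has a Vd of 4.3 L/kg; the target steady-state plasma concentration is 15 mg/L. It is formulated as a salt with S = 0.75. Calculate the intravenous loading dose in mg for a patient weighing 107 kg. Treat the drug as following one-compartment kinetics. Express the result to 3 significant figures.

Vd = 4.3 L/kg × 107 kg = 460.1 L
LD = Vd × C / S = 460.1 × 15.00 / 0.75 = 9202 mg

9200 mg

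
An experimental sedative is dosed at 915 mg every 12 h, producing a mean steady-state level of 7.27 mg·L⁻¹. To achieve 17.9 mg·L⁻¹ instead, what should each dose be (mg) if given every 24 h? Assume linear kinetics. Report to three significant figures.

4510 mg

For first-order elimination, Css ∝ F·D/(CL·τ); F and CL are unchanged, so Css ∝ D/τ.
D₂ = D₁ × (Css,target / Css,current) × (τ₂/τ₁) = 915 × (17.9/7.27) × (24/12) = 4506 mg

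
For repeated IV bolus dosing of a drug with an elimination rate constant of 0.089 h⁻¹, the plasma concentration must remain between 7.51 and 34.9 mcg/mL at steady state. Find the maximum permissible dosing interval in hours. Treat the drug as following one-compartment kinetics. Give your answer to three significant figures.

Between IV bolus doses, concentration decays as C = C₀·e^(−kτ), so C_peak/C_trough = e^(kτ).
τ_max = ln(C_peak/C_trough) / k = ln(34.9/7.51) / 0.08900 = 1.536 / 0.08900 = 17.26 h

17.3 h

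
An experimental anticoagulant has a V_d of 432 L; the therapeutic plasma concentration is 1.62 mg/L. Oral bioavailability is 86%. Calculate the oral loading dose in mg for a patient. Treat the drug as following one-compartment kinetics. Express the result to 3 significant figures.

814 mg

The loading dose fills Vd to the target concentration.
LD = Vd × C / F = 432.0 × 1.620 / 0.86 = 813.8 mg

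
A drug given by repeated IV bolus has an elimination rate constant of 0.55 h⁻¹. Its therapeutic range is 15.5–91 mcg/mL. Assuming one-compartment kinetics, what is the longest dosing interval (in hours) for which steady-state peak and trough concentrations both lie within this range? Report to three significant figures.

3.22 h

Between IV bolus doses, concentration decays as C = C₀·e^(−kτ), so C_peak/C_trough = e^(kτ).
τ_max = ln(C_peak/C_trough) / k = ln(91/15.5) / 0.5500 = 1.770 / 0.5500 = 3.218 h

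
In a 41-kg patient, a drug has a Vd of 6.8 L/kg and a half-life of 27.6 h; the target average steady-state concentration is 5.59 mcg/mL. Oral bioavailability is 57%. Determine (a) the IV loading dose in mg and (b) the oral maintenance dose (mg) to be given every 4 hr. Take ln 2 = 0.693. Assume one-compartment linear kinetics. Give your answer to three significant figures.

(a) 1560 mg; (b) 275 mg

Vd = 6.8 L/kg × 41 kg = 278.8 L
LD = Vd × C = 278.8 × 5.59 = 1558 mg
CL = 0.693 × Vd / t½ = 0.693 × 278.8 / 27.6 = 7.000 L/h
D = CL × Css × τ / F = 7.000 × 5.59 × 4 / 0.57 = 274.6 mg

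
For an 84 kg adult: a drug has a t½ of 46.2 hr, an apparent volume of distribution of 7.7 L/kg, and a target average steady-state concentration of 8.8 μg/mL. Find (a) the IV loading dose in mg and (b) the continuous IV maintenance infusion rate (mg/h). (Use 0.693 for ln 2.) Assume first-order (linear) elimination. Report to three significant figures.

(a) 5690 mg; (b) 85.4 mg/h

Vd(total) = 84 kg × 7.7 L/kg = 646.8 L
LD = Vd × C = 646.8 × 8.8 = 5692 mg
CL = 0.693 × Vd / t½ = 0.693 × 646.8 / 46.2 = 9.702 L/h
Infusion rate = CL × Css = 9.702 × 8.8 = 85.38 mg/h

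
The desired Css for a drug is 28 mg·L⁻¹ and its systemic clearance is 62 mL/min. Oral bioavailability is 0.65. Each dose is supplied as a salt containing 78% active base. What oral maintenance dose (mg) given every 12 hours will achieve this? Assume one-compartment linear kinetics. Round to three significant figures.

2470 mg

Convert clearance: 62 mL/min × 60 min/h ÷ 1000 mL/L = 3.720 L/h
D = CL × Css × τ / F / S = 3.720 × 28 × 12 / 0.65 / 0.78 = 2465 mg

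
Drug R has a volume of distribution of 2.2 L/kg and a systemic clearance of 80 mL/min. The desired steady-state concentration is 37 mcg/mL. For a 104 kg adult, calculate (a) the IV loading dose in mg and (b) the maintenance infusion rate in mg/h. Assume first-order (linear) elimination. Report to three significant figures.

Total Vd = 2.2 × 104 = 228.8 L
Loading dose = Vd × C = 228.8 × 37 = 8466 mg
CL = 80 mL/min × 60/1000 = 4.800 L/h
Maintenance: replace elimination → rate = CL × Css = 4.800 × 37 = 177.6 mg/h

(a) 8470 mg; (b) 178 mg/h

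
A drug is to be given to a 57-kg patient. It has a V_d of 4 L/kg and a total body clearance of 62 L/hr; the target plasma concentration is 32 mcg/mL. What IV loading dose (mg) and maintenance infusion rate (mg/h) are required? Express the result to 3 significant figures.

(a) 7300 mg; (b) 1980 mg/h

Vd = 4 L/kg × 57 kg = 228.0 L
LD = Vd · C_target = 228.0 × 32 = 7296 mg
Maintenance infusion rate = CL × Css = 62.00 × 32 = 1984 mg/h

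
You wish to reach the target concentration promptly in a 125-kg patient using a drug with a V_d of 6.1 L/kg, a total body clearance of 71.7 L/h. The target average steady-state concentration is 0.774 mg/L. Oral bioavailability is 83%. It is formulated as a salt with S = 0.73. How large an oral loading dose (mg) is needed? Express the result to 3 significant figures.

Vd = 6.1 L/kg × 125 kg = 762.5 L
LD = Vd × C / F / S = 762.5 × 0.7740 / 0.83 / 0.73 = 974.0 mg

974 mg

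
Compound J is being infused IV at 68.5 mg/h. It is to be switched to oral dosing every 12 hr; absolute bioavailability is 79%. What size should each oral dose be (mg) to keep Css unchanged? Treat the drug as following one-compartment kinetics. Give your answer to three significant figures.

1040 mg

To maintain the same Css, the systemic dosing rate must be unchanged: F·D/τ = infusion rate.
D = rate × τ / F = 68.5 × 12 / 0.79 = 1041 mg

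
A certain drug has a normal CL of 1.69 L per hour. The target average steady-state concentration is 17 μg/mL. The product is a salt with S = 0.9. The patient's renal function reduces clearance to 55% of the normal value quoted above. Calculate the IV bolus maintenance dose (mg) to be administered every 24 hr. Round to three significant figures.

421 mg

Patient clearance = 0.55 × 1.690 = 0.9295 L/h
D = CL × Css × τ / S = 0.9295 × 17 × 24 / 0.9 = 421.4 mg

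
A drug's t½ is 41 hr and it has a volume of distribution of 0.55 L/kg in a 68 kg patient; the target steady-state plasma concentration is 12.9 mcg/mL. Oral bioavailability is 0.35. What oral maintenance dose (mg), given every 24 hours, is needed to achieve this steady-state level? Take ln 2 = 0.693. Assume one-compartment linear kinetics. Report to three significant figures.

559 mg

Vd = 0.55 L/kg × 68 kg = 37.40 L
CL = ln 2 · Vd / t½ = 0.693 × 37.40 / 41 = 0.6322 L/h
D = CL × Css × τ / F = 0.6322 × 12.9 × 24 / 0.35 = 559.2 mg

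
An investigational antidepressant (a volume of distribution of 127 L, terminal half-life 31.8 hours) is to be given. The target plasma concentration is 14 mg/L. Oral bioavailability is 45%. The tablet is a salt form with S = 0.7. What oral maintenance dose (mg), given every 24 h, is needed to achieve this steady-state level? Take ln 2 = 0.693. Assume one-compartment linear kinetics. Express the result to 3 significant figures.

k = 0.693/31.8 = 0.02179 h⁻¹, so CL = k·Vd = 0.02179 × 127.0 = 2.767 L/h
D = CL × Css × τ / F / S = 2.767 × 14 × 24 / 0.45 / 0.7 = 2951 mg

2950 mg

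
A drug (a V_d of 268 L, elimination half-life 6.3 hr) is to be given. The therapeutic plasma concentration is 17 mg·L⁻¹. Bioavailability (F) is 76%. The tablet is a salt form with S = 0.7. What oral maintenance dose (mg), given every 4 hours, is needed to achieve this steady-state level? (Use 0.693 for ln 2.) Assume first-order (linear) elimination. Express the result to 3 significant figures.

3770 mg

CL = ln 2 · Vd / t½ = 0.693 × 268.0 / 6.3 = 29.48 L/h
D = CL × Css × τ / F / S = 29.48 × 17 × 4 / 0.76 / 0.7 = 3768 mg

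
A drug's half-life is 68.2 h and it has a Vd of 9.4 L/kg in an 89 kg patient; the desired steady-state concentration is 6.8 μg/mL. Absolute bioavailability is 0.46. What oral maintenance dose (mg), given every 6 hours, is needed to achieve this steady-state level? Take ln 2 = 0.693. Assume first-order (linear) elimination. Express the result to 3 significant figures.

754 mg

Vd(total) = 89 kg × 9.4 L/kg = 836.6 L
CL = ln 2 · Vd / t½ = 0.693 × 836.6 / 68.2 = 8.501 L/h
D = CL × Css × τ / F = 8.501 × 6.8 × 6 / 0.46 = 754.0 mg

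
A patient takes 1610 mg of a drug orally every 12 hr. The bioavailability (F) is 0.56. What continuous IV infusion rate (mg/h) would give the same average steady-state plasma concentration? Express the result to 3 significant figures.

75.1 mg/h

Equivalent systemic input: infusion rate = F·D/τ.
Rate = 0.56 × 1610 / 12 = 75.13 mg/h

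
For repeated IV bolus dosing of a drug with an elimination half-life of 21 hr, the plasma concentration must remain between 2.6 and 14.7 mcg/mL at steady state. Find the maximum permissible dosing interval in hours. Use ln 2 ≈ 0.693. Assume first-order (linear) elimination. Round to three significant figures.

k = 0.693 / t½ = 0.693 / 21 = 0.03300 h⁻¹
Between IV bolus doses, concentration decays as C = C₀·e^(−kτ), so C_peak/C_trough = e^(kτ).
τ_max = ln(C_peak/C_trough) / k = ln(14.7/2.6) / 0.03300 = 1.732 / 0.03300 = 52.48 h

52.5 h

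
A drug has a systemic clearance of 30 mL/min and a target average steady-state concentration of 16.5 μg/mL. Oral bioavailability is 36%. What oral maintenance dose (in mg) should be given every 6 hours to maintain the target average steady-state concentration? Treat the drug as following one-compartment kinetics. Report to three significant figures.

CL = 30 mL/min = 30 × 0.06 = 1.800 L/h
D = CL × Css × τ / F = 1.800 × 16.5 × 6 / 0.36 = 495.0 mg

495 mg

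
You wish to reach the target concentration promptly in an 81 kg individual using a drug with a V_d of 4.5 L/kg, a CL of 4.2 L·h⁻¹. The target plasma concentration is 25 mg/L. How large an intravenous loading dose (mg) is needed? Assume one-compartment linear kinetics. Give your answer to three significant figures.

Vd(total) = 81 kg × 4.5 L/kg = 364.5 L
The loading dose fills Vd to the target concentration.
LD = Vd × C = 364.5 × 25.00 = 9113 mg

9110 mg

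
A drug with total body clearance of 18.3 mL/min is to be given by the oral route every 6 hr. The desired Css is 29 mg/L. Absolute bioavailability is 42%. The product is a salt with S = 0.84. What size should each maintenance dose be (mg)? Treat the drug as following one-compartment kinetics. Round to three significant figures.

542 mg

CL = 18.3 mL/min = 18.3 × 0.06 = 1.098 L/h
D = CL × Css × τ / F / S = 1.098 × 29 × 6 / 0.42 / 0.84 = 541.5 mg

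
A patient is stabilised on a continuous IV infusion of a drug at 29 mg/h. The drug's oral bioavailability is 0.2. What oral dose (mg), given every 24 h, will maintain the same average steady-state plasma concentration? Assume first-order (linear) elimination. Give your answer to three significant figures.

3480 mg

To maintain the same Css, the systemic dosing rate must be unchanged: F·D/τ = infusion rate.
D = rate × τ / F = 29 × 24 / 0.2 = 3480 mg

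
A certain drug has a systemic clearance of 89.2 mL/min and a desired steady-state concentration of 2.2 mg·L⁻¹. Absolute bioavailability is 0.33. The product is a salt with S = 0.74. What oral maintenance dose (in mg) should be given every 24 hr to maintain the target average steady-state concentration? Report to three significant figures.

Convert clearance: 89.2 mL/min × 60 min/h ÷ 1000 mL/L = 5.352 L/h
D = CL × Css × τ / F / S = 5.352 × 2.2 × 24 / 0.33 / 0.74 = 1157 mg

1160 mg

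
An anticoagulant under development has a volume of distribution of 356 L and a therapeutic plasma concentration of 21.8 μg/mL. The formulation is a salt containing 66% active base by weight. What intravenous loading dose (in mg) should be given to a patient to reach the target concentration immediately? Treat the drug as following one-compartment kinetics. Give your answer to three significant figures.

LD = Vd × C / S = 356.0 × 21.80 / 0.66 = 11760 mg

11800 mg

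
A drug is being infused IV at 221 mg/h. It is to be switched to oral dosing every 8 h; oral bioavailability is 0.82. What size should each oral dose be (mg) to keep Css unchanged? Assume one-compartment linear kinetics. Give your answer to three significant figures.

2160 mg

To maintain the same Css, the systemic dosing rate must be unchanged: F·D/τ = infusion rate.
D = rate × τ / F = 221 × 8 / 0.82 = 2156 mg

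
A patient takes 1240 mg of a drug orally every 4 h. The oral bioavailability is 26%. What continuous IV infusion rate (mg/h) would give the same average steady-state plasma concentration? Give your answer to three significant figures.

Equivalent systemic input: infusion rate = F·D/τ.
Rate = 0.26 × 1240 / 4 = 80.60 mg/h

80.6 mg/h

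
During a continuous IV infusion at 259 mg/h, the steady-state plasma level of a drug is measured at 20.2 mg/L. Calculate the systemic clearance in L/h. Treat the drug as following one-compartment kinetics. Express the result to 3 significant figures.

12.8 L/h

At steady state, infusion rate = CL × Css, so CL = rate / Css.
CL = 259 / 20.2 = 12.82 L/h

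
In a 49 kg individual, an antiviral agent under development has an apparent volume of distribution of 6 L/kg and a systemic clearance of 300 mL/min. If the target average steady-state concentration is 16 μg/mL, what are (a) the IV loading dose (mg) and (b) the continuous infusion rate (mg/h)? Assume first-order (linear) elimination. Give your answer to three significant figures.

Total Vd = 6 × 49 = 294.0 L
Loading dose = Vd × C = 294.0 × 16 = 4704 mg
Convert clearance: 300 mL/min × 60 min/h ÷ 1000 mL/L = 18.00 L/h
Infusion rate = 18.00 L/h × 16 mg/L = 288.0 mg/h

(a) 4700 mg; (b) 288 mg/h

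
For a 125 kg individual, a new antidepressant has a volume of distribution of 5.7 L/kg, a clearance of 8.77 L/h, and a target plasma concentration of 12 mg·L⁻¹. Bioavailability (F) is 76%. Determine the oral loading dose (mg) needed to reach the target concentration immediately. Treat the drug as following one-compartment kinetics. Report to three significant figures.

11300 mg

Vd(total) = 125 kg × 5.7 L/kg = 712.5 L
Loading dose depends on Vd (not clearance): it fills the distribution volume.
LD = Vd × C / F = 712.5 × 12.00 / 0.76 = 11250 mg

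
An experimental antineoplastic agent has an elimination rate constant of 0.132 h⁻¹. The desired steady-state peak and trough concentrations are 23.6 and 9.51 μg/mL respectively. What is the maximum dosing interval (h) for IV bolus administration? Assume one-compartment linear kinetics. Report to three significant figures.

Between IV bolus doses, concentration decays as C = C₀·e^(−kτ), so C_peak/C_trough = e^(kτ).
τ_max = ln(C_peak/C_trough) / k = ln(23.6/9.51) / 0.1320 = 0.9089 / 0.1320 = 6.886 h

6.89 h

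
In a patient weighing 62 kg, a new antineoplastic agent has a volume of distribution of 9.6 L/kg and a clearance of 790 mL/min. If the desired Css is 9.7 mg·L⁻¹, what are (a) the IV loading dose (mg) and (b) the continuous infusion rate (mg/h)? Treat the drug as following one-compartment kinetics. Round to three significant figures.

Vd(total) = 62 kg × 9.6 L/kg = 595.2 L
Loading dose = Vd × C = 595.2 × 9.7 = 5773 mg
CL = 790 mL/min = 790 × 0.06 = 47.40 L/h
Infusion rate = 47.40 L/h × 9.7 mg/L = 459.8 mg/h

(a) 5770 mg; (b) 460 mg/h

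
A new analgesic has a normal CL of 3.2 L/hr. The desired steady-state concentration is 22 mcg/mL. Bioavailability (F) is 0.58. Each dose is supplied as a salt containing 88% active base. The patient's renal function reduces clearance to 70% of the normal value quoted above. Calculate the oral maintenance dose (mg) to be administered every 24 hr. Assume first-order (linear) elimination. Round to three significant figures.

Patient clearance = 0.7 × 3.200 = 2.240 L/h
D = CL × Css × τ / F / S = 2.240 × 22 × 24 / 0.58 / 0.88 = 2317 mg

2320 mg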